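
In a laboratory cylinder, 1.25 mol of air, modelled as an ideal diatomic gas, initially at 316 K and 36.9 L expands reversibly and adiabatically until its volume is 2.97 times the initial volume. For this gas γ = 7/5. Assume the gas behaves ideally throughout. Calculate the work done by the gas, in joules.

2900 J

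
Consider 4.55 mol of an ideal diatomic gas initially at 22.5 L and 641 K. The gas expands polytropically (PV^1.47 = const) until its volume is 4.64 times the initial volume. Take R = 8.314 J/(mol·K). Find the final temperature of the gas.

P₁ = nRT₁/V₁ = 4.55×8.314×641/22.5 = 1080 kPa.
Polytropic n=1.47: T₂ = T₁(V₁/V₂)^(n−1) = 641×(0.216)^0.47 = 312 K; P₂ = P₁(V₁/V₂)^n = 113 kPa.

312 K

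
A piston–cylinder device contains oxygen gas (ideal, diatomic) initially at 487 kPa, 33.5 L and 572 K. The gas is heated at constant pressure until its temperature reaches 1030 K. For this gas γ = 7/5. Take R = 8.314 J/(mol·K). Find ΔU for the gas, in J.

32700 J

n = P₁V₁/(RT₁) = 487×33.5/(8.314×572) = 3.43 mol.
Isobaric: P stays 487 kPa; V/T = const ⇒ T₂ = 1030 K, V₂ = 60.3 L.
For an ideal gas ΔU = nCvΔT with Cv = (5/2)R = 20.8 J/(mol·K).
ΔU = 3.43×20.8×(1030−572) = 32700 J.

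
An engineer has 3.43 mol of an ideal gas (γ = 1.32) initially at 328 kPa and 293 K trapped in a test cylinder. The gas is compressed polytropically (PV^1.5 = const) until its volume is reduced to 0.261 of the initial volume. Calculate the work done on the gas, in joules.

16000 J

V₁ = nRT₁/P₁ = 3.43×8.314×293/328 = 25.5 L.
Polytropic n=1.5: T₂ = T₁(V₁/V₂)^(n−1) = 293×(3.83)^0.50 = 574 K; P₂ = P₁(V₁/V₂)^n = 2460 kPa.
W = (P₁V₁−P₂V₂)/(n−1) = (328×25.5−2460×6.65)/0.50 = -16000 J.
Work done on the gas = −W_by = 16000 J.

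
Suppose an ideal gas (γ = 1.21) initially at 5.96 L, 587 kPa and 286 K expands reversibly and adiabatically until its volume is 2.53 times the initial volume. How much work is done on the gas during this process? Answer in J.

n = P₁V₁/(RT₁) = 587×5.96/(8.314×286) = 1.47 mol.
Adiabatic: TV^(γ−1) = const ⇒ T₂ = 286×(0.395)^0.210 = 235 K; PV^γ = const ⇒ P₂ = 191 kPa.
ΔU = nCvΔT = 1.47×39.6×(235−286) = -2950 J.
Q = 0 for an adiabatic process, so W = −ΔU = 2950 J.
Work done on the gas = −W_by = -2950 J.

-2950 J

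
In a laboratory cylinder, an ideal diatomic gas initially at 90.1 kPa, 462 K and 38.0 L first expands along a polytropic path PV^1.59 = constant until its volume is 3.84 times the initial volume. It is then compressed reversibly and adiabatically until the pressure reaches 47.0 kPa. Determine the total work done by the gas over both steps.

n = P₁V₁/(RT₁) = 90.1×38.0/(8.314×462) = 0.891 mol.
Step 1 — Polytropic n=1.59: T₂ = T₁(V₁/V₂)^(n−1) = 462×(0.260)^0.59 = 209 K; P₂ = P₁(V₁/V₂)^n = 10.6 kPa.
W = (P₁V₁−P₂V₂)/(n−1) = (90.1×38.0−10.6×146)/0.59 = 3180 J.
ΔU = nCvΔT = 0.891×20.8×(209−462) = -4690 J.
Q = ΔU + W = -1510 J.
State after step 1: P = 10.6 kPa, V = 146 L, T = 209 K.
Step 2 — Adiabatic: T₂/T₁ = (P₂/P₁)^((γ−1)/γ) ⇒ T₂ = 209×(4.43)^0.286 = 320 K; V₂ = 50.4 L.
ΔU = nCvΔT = 0.891×20.8×(320−209) = 2050 J.
Q = 0 for an adiabatic process, so W = −ΔU = -2050 J.
Net over both steps: W = 1130 J, Q = -1510 J, ΔU = -2640 J.

1130 J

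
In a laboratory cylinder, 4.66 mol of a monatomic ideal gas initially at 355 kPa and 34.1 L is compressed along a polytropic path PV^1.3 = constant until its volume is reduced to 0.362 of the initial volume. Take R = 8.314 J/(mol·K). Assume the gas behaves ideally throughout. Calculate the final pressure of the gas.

1330 kPa

T₁ = P₁V₁/(nR) = 355×34.1/(4.66×8.314) = 312 K.
Polytropic n=1.3: T₂ = T₁(V₁/V₂)^(n−1) = 312×(2.76)^0.30 = 424 K; P₂ = P₁(V₁/V₂)^n = 1330 kPa.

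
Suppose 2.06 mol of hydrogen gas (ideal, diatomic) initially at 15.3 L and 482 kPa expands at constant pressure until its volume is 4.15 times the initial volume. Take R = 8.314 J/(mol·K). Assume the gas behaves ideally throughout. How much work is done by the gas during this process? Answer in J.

T₁ = P₁V₁/(nR) = 482×15.3/(2.06×8.314) = 431 K.
Isobaric: P stays 482 kPa; V/T = const ⇒ T₂ = 1790 K, V₂ = 63.5 L.
W = PΔV = 482×(63.5−15.3) kPa·L = 23200 J.

23200 J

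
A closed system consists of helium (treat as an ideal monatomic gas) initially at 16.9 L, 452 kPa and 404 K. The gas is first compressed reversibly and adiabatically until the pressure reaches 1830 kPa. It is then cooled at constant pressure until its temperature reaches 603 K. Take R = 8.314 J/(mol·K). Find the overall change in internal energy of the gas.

5640 J

n = P₁V₁/(RT₁) = 452×16.9/(8.314×404) = 2.27 mol.
Step 1 — Adiabatic: T₂/T₁ = (P₂/P₁)^((γ−1)/γ) ⇒ T₂ = 404×(4.05)^0.400 = 707 K; V₂ = 7.30 L.
ΔU = nCvΔT = 2.27×12.5×(707−404) = 8590 J.
Q = 0 for an adiabatic process, so W = −ΔU = -8590 J.
State after step 1: P = 1830 kPa, V = 7.30 L, T = 707 K.
Step 2 — Isobaric: P stays 1830 kPa; V/T = const ⇒ T₂ = 603 K, V₂ = 6.23 L.
W = PΔV = 1830×(6.23−7.30) kPa·L = -1960 J.
ΔU = nCvΔT = 2.27×12.5×(603−707) = -2940 J.
Q = ΔU + W = nCpΔT = -4910 J.
Net over both steps: W = -10600 J, Q = -4910 J, ΔU = 5640 J.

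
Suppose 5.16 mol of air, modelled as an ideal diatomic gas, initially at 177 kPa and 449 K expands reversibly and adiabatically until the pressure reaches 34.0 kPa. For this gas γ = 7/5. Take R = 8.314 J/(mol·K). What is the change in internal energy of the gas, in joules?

-18100 J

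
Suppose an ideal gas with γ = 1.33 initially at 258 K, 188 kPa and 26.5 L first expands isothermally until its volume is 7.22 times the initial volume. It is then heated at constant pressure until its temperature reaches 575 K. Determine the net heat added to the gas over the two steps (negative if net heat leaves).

34500 J

n = P₁V₁/(RT₁) = 188×26.5/(8.314×258) = 2.32 mol.
Step 1 — Isothermal: T stays 258 K; PV = const ⇒ V₂ = 191 L, P₂ = 26.0 kPa.
ΔU = 0 (ideal gas, T constant).
W = nRT ln(V₂/V₁) = 2.32×8.314×258×ln(7.22) = 9850 J.
Q = ΔU + W = 9850 J.
State after step 1: P = 26.0 kPa, V = 191 L, T = 258 K.
Step 2 — Isobaric: P stays 26.0 kPa; V/T = const ⇒ T₂ = 575 K, V₂ = 426 L.
W = PΔV = 26.0×(426−191) kPa·L = 6120 J.
ΔU = nCvΔT = 2.32×25.2×(575−258) = 18500 J.
Q = ΔU + W = nCpΔT = 24700 J.
Net over both steps: W = 16000 J, Q = 34500 J, ΔU = 18500 J.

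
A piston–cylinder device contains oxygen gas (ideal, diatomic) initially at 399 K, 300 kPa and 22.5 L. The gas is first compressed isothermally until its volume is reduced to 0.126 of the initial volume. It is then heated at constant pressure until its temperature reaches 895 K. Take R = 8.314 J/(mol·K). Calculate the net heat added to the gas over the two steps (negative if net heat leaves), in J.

n = P₁V₁/(RT₁) = 300×22.5/(8.314×399) = 2.03 mol.
Step 1 — Isothermal: T stays 399 K; PV = const ⇒ V₂ = 2.83 L, P₂ = 2380 kPa.
ΔU = 0 (ideal gas, T constant).
W = nRT ln(V₂/V₁) = 2.03×8.314×399×ln(0.126) = -14000 J.
Q = ΔU + W = -14000 J.
State after step 1: P = 2380 kPa, V = 2.83 L, T = 399 K.
Step 2 — Isobaric: P stays 2380 kPa; V/T = const ⇒ T₂ = 895 K, V₂ = 6.36 L.
W = PΔV = 2380×(6.36−2.83) kPa·L = 8390 J.
ΔU = nCvΔT = 2.03×20.8×(895−399) = 21000 J.
Q = ΔU + W = nCpΔT = 29400 J.
Net over both steps: W = -5590 J, Q = 15400 J, ΔU = 21000 J.

15400 J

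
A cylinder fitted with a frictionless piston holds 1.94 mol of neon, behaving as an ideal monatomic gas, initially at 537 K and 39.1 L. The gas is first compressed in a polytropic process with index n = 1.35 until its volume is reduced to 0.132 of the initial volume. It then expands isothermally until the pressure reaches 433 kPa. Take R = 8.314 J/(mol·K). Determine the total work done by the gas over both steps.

P₁ = nRT₁/V₁ = 1.94×8.314×537/39.1 = 222 kPa.
Step 1 — Polytropic n=1.35: T₂ = T₁(V₁/V₂)^(n−1) = 537×(7.58)^0.35 = 1090 K; P₂ = P₁(V₁/V₂)^n = 3410 kPa.
W = (P₁V₁−P₂V₂)/(n−1) = (222×39.1−3410×5.16)/0.35 = -25500 J.
ΔU = nCvΔT = 1.94×12.5×(1090−537) = 13400 J.
Q = ΔU + W = -12100 J.
State after step 1: P = 3410 kPa, V = 5.16 L, T = 1090 K.
Step 2 — Isothermal: T stays 1090 K; PV = const ⇒ V₂ = 40.6 L, P₂ = 433 kPa.
ΔU = 0 (ideal gas, T constant).
W = nRT ln(V₂/V₁) = 1.94×8.314×1090×ln(7.87) = 36300 J.
Q = ΔU + W = 36300 J.
Net over both steps: W = 10800 J, Q = 24200 J, ΔU = 13400 J.

10800 J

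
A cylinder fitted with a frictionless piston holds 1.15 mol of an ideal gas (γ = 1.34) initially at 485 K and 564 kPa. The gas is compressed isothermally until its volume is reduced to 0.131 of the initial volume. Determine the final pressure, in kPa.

4310 kPa

V₁ = nRT₁/P₁ = 1.15×8.314×485/564 = 8.22 L.
Isothermal: T stays 485 K; PV = const ⇒ V₂ = 1.08 L, P₂ = 4310 kPa.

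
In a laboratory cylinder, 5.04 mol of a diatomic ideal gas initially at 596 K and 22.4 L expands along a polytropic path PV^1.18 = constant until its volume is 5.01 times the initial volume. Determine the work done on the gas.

P₁ = nRT₁/V₁ = 5.04×8.314×596/22.4 = 1110 kPa.
Polytropic n=1.18: T₂ = T₁(V₁/V₂)^(n−1) = 596×(0.200)^0.18 = 446 K; P₂ = P₁(V₁/V₂)^n = 167 kPa.
W = (P₁V₁−P₂V₂)/(n−1) = (1110×22.4−167×112)/0.18 = 34900 J.
Work done on the gas = −W_by = -34900 J.

-34900 J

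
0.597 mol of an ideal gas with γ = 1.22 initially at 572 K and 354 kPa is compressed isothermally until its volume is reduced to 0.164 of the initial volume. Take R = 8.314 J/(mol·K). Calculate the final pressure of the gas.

V₁ = nRT₁/P₁ = 0.597×8.314×572/354 = 8.02 L.
Isothermal: T stays 572 K; PV = const ⇒ V₂ = 1.32 L, P₂ = 2160 kPa.

2160 kPa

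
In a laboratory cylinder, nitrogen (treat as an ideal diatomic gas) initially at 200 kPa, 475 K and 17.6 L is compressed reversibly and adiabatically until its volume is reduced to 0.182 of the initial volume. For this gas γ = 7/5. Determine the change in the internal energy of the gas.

8600 J

n = P₁V₁/(RT₁) = 200×17.6/(8.314×475) = 0.891 mol.
Adiabatic: TV^(γ−1) = const ⇒ T₂ = 475×(5.49)^0.400 = 939 K; PV^γ = const ⇒ P₂ = 2170 kPa.
For an ideal gas ΔU = nCvΔT with Cv = (5/2)R = 20.8 J/(mol·K).
ΔU = 0.891×20.8×(939−475) = 8600 J.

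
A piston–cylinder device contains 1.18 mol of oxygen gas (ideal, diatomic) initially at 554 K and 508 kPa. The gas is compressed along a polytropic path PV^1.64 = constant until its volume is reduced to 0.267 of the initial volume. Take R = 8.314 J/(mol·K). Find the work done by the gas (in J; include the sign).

-11300 J

V₁ = nRT₁/P₁ = 1.18×8.314×554/508 = 10.7 L.
Polytropic n=1.64: T₂ = T₁(V₁/V₂)^(n−1) = 554×(3.75)^0.64 = 1290 K; P₂ = P₁(V₁/V₂)^n = 4430 kPa.
W = (P₁V₁−P₂V₂)/(n−1) = (508×10.7−4430×2.86)/0.64 = -11300 J.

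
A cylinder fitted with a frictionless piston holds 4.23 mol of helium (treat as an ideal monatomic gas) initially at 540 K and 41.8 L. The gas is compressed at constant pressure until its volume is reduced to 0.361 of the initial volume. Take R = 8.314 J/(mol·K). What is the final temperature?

P₁ = nRT₁/V₁ = 4.23×8.314×540/41.8 = 454 kPa.
Isobaric: P stays 454 kPa; V/T = const ⇒ T₂ = 195 K, V₂ = 15.1 L.

195 K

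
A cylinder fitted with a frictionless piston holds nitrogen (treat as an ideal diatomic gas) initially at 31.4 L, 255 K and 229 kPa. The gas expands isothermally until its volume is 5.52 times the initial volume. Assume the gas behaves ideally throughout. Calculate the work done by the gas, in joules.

12300 J

n = P₁V₁/(RT₁) = 229×31.4/(8.314×255) = 3.39 mol.
Isothermal: T stays 255 K; PV = const ⇒ V₂ = 173 L, P₂ = 41.5 kPa.
W = nRT ln(V₂/V₁) = 3.39×8.314×255×ln(5.52) = 12300 J.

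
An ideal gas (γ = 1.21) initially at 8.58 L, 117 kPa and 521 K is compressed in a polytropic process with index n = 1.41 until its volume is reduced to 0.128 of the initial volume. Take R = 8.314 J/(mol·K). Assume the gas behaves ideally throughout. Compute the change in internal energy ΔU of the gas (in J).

6320 J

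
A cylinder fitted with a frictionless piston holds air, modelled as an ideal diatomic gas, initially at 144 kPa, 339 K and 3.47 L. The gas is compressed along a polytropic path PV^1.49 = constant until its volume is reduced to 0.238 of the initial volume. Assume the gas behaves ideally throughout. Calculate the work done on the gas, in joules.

1040 J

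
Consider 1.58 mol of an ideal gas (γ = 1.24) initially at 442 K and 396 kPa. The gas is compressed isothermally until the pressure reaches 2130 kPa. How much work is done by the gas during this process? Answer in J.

V₁ = nRT₁/P₁ = 1.58×8.314×442/396 = 14.7 L.
Isothermal: T stays 442 K; PV = const ⇒ V₂ = 2.73 L, P₂ = 2130 kPa.
W = nRT ln(V₂/V₁) = 1.58×8.314×442×ln(0.186) = -9770 J.

-9770 J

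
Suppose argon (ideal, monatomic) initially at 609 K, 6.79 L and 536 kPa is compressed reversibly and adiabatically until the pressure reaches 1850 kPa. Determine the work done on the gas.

3500 J

n = P₁V₁/(RT₁) = 536×6.79/(8.314×609) = 0.719 mol.
Adiabatic: T₂/T₁ = (P₂/P₁)^((γ−1)/γ) ⇒ T₂ = 609×(3.45)^0.400 = 1000 K; V₂ = 3.23 L.
ΔU = nCvΔT = 0.719×12.5×(1000−609) = 3500 J.
Q = 0 for an adiabatic process, so W = −ΔU = -3500 J.
Work done on the gas = −W_by = 3500 J.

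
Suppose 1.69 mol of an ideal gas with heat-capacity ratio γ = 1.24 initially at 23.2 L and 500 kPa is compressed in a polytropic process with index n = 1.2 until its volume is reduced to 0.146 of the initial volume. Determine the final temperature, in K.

T₁ = P₁V₁/(nR) = 500×23.2/(1.69×8.314) = 826 K.
Polytropic n=1.2: T₂ = T₁(V₁/V₂)^(n−1) = 826×(6.85)^0.20 = 1210 K; P₂ = P₁(V₁/V₂)^n = 5030 kPa.

1210 K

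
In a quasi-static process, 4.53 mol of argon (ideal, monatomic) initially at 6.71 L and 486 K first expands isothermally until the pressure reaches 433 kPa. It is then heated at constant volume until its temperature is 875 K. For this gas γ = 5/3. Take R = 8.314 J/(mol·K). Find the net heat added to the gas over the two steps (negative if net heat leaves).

55700 J

P₁ = nRT₁/V₁ = 4.53×8.314×486/6.71 = 2730 kPa.
Step 1 — Isothermal: T stays 486 K; PV = const ⇒ V₂ = 42.3 L, P₂ = 433 kPa.
ΔU = 0 (ideal gas, T constant).
W = nRT ln(V₂/V₁) = 4.53×8.314×486×ln(6.30) = 33700 J.
Q = ΔU + W = 33700 J.
State after step 1: P = 433 kPa, V = 42.3 L, T = 486 K.
Step 2 — Isochoric: V stays 42.3 L; P/T = const ⇒ T₂ = 875 K, P₂ = 780 kPa.
W = 0 (no volume change).
ΔU = nCvΔT = 4.53×12.5×(875−486) = 22000 J.
Q = ΔU = 22000 J.
Net over both steps: W = 33700 J, Q = 55700 J, ΔU = 22000 J.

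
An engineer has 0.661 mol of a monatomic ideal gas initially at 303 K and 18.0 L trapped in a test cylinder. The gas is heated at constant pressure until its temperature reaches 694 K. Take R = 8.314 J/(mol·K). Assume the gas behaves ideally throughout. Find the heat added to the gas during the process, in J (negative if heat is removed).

P₁ = nRT₁/V₁ = 0.661×8.314×303/18.0 = 92.5 kPa.
Isobaric: P stays 92.5 kPa; V/T = const ⇒ T₂ = 694 K, V₂ = 41.2 L.
W = PΔV = 92.5×(41.2−18.0) kPa·L = 2150 J.
ΔU = nCvΔT = 0.661×12.5×(694−303) = 3220 J.
Q = ΔU + W = nCpΔT = 5370 J.

5370 J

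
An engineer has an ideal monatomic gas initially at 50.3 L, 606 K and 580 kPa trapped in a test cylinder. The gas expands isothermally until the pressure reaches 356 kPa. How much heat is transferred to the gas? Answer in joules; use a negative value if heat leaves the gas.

14200 J

n = P₁V₁/(RT₁) = 580×50.3/(8.314×606) = 5.79 mol.
Isothermal: T stays 606 K; PV = const ⇒ V₂ = 81.9 L, P₂ = 356 kPa.
ΔU = 0 (ideal gas, T constant).
W = nRT ln(V₂/V₁) = 5.79×8.314×606×ln(1.63) = 14200 J.
Q = ΔU + W = 14200 J.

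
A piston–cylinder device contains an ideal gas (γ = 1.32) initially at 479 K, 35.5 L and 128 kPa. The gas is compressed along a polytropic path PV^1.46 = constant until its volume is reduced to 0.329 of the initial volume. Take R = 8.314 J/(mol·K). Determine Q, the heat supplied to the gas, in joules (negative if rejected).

2890 J

n = P₁V₁/(RT₁) = 128×35.5/(8.314×479) = 1.14 mol.
Polytropic n=1.46: T₂ = T₁(V₁/V₂)^(n−1) = 479×(3.04)^0.46 = 799 K; P₂ = P₁(V₁/V₂)^n = 649 kPa.
W = (P₁V₁−P₂V₂)/(n−1) = (128×35.5−649×11.7)/0.46 = -6590 J.
ΔU = nCvΔT = 1.14×26.0×(799−479) = 9480 J.
Q = ΔU + W = 2890 J.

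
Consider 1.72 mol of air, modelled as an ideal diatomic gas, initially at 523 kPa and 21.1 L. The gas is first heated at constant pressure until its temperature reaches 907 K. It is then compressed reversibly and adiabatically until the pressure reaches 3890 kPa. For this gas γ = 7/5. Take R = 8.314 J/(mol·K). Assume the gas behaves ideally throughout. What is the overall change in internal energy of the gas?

29900 J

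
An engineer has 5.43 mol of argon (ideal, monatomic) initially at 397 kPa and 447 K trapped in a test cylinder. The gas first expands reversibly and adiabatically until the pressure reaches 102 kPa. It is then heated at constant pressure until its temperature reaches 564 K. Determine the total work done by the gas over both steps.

V₁ = nRT₁/P₁ = 5.43×8.314×447/397 = 50.8 L.
Step 1 — Adiabatic: T₂/T₁ = (P₂/P₁)^((γ−1)/γ) ⇒ T₂ = 447×(0.257)^0.400 = 260 K; V₂ = 115 L.
ΔU = nCvΔT = 5.43×12.5×(260−447) = -12700 J.
Q = 0 for an adiabatic process, so W = −ΔU = 12700 J.
State after step 1: P = 102 kPa, V = 115 L, T = 260 K.
Step 2 — Isobaric: P stays 102 kPa; V/T = const ⇒ T₂ = 564 K, V₂ = 250 L.
W = PΔV = 102×(250−115) kPa·L = 13700 J.
ΔU = nCvΔT = 5.43×12.5×(564−260) = 20600 J.
Q = ΔU + W = nCpΔT = 34400 J.
Net over both steps: W = 26400 J, Q = 34400 J, ΔU = 7920 J.

26400 J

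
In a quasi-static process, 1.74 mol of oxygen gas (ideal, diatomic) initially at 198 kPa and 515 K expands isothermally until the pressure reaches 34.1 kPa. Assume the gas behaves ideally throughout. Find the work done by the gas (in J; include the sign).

13100 J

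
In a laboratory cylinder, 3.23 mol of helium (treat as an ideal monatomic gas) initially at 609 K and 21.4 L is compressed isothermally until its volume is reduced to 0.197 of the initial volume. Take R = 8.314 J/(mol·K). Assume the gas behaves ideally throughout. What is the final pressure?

P₁ = nRT₁/V₁ = 3.23×8.314×609/21.4 = 764 kPa.
Isothermal: T stays 609 K; PV = const ⇒ V₂ = 4.22 L, P₂ = 3880 kPa.

3880 kPa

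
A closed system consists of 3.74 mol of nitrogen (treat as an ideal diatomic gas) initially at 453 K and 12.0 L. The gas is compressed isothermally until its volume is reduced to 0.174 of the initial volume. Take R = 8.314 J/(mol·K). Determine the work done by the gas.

P₁ = nRT₁/V₁ = 3.74×8.314×453/12.0 = 1170 kPa.
Isothermal: T stays 453 K; PV = const ⇒ V₂ = 2.09 L, P₂ = 6750 kPa.
W = nRT ln(V₂/V₁) = 3.74×8.314×453×ln(0.174) = -24600 J.

-24600 J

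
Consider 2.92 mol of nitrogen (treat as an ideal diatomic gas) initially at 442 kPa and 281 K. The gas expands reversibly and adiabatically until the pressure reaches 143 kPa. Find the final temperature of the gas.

V₁ = nRT₁/P₁ = 2.92×8.314×281/442 = 15.4 L.
Adiabatic: T₂/T₁ = (P₂/P₁)^((γ−1)/γ) ⇒ T₂ = 281×(0.324)^0.286 = 204 K; V₂ = 34.6 L.

204 K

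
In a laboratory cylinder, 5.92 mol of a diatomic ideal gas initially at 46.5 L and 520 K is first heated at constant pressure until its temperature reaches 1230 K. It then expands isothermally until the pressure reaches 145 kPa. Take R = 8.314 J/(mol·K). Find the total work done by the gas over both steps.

P₁ = nRT₁/V₁ = 5.92×8.314×520/46.5 = 550 kPa.
Step 1 — Isobaric: P stays 550 kPa; V/T = const ⇒ T₂ = 1230 K, V₂ = 110 L.
W = PΔV = 550×(110−46.5) kPa·L = 34900 J.
ΔU = nCvΔT = 5.92×20.8×(1230−520) = 87400 J.
Q = ΔU + W = nCpΔT = 122000 J.
State after step 1: P = 550 kPa, V = 110 L, T = 1230 K.
Step 2 — Isothermal: T stays 1230 K; PV = const ⇒ V₂ = 418 L, P₂ = 145 kPa.
ΔU = 0 (ideal gas, T constant).
W = nRT ln(V₂/V₁) = 5.92×8.314×1230×ln(3.80) = 80800 J.
Q = ΔU + W = 80800 J.
Net over both steps: W = 116000 J, Q = 203000 J, ΔU = 87400 J.

116000 J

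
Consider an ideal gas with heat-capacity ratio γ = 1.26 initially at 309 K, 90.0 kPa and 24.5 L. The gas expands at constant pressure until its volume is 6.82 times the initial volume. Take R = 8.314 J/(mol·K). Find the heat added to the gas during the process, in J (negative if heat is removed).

62200 J

n = P₁V₁/(RT₁) = 90.0×24.5/(8.314×309) = 0.858 mol.
Isobaric: P stays 90.0 kPa; V/T = const ⇒ T₂ = 2110 K, V₂ = 167 L.
W = PΔV = 90.0×(167−24.5) kPa·L = 12800 J.
ΔU = nCvΔT = 0.858×32.0×(2110−309) = 49400 J.
Q = ΔU + W = nCpΔT = 62200 J.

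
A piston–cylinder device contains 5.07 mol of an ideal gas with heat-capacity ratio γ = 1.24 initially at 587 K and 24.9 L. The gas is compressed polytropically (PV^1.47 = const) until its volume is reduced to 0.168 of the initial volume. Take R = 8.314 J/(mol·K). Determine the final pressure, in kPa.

13700 kPa

P₁ = nRT₁/V₁ = 5.07×8.314×587/24.9 = 994 kPa.
Polytropic n=1.47: T₂ = T₁(V₁/V₂)^(n−1) = 587×(5.95)^0.47 = 1360 K; P₂ = P₁(V₁/V₂)^n = 13700 kPa.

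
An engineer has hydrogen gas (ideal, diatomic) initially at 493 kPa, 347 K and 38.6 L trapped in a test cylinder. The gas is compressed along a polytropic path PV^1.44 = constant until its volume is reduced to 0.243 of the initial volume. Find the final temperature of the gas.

Polytropic n=1.44: T₂ = T₁(V₁/V₂)^(n−1) = 347×(4.12)^0.44 = 647 K; P₂ = P₁(V₁/V₂)^n = 3780 kPa.

647 K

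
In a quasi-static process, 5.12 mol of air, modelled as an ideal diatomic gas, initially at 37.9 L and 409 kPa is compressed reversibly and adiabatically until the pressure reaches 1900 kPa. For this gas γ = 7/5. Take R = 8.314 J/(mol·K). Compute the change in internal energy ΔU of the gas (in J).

21300 J

T₁ = P₁V₁/(nR) = 409×37.9/(5.12×8.314) = 364 K.
Adiabatic: T₂/T₁ = (P₂/P₁)^((γ−1)/γ) ⇒ T₂ = 364×(4.65)^0.286 = 565 K; V₂ = 12.7 L.
For an ideal gas ΔU = nCvΔT with Cv = (5/2)R = 20.8 J/(mol·K).
ΔU = 5.12×20.8×(565−364) = 21300 J.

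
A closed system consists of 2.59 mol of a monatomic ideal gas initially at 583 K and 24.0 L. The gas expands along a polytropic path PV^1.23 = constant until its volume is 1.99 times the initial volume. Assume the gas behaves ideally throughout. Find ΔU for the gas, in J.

P₁ = nRT₁/V₁ = 2.59×8.314×583/24.0 = 523 kPa.
Polytropic n=1.23: T₂ = T₁(V₁/V₂)^(n−1) = 583×(0.503)^0.23 = 498 K; P₂ = P₁(V₁/V₂)^n = 224 kPa.
For an ideal gas ΔU = nCvΔT with Cv = (3/2)R = 12.5 J/(mol·K).
ΔU = 2.59×12.5×(498−583) = -2760 J.

-2760 J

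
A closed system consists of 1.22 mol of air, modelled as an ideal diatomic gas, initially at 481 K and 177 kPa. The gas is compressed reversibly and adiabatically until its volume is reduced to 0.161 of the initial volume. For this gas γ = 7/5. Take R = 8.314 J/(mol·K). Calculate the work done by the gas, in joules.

V₁ = nRT₁/P₁ = 1.22×8.314×481/177 = 27.6 L.
Adiabatic: TV^(γ−1) = const ⇒ T₂ = 481×(6.21)^0.400 = 999 K; PV^γ = const ⇒ P₂ = 2280 kPa.
ΔU = nCvΔT = 1.22×20.8×(999−481) = 13100 J.
Q = 0 for an adiabatic process, so W = −ΔU = -13100 J.

-13100 J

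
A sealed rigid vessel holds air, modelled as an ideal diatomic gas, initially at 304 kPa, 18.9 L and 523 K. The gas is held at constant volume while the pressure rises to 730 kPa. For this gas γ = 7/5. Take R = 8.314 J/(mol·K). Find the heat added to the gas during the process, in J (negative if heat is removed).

20100 J

n = P₁V₁/(RT₁) = 304×18.9/(8.314×523) = 1.32 mol.
Isochoric: V stays 18.9 L; P/T = const ⇒ T₂ = 1260 K, P₂ = 730 kPa.
W = 0 (no volume change).
ΔU = nCvΔT = 1.32×20.8×(1260−523) = 20100 J.
Q = ΔU = 20100 J.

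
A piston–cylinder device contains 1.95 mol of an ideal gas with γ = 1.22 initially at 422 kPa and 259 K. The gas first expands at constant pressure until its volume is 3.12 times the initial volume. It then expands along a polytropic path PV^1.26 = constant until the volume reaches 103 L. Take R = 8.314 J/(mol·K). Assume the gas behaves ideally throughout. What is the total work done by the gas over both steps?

V₁ = nRT₁/P₁ = 1.95×8.314×259/422 = 9.95 L.
Step 1 — Isobaric: P stays 422 kPa; V/T = const ⇒ T₂ = 808 K, V₂ = 31.0 L.
W = PΔV = 422×(31.0−9.95) kPa·L = 8900 J.
ΔU = nCvΔT = 1.95×37.8×(808−259) = 40500 J.
Q = ΔU + W = nCpΔT = 49400 J.
State after step 1: P = 422 kPa, V = 31.0 L, T = 808 K.
Step 2 — Polytropic n=1.26: T₂ = T₁(V₁/V₂)^(n−1) = 808×(0.301)^0.26 = 592 K; P₂ = P₁(V₁/V₂)^n = 93.1 kPa.
W = (P₁V₁−P₂V₂)/(n−1) = (422×31.0−93.1×103)/0.26 = 13500 J.
ΔU = nCvΔT = 1.95×37.8×(592−808) = -16000 J.
Q = ΔU + W = -2450 J.
Net over both steps: W = 22400 J, Q = 46900 J, ΔU = 24500 J.

22400 J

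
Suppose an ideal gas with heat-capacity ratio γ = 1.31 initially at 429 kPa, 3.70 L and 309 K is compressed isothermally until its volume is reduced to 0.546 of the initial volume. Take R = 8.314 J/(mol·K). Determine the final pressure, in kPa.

786 kPa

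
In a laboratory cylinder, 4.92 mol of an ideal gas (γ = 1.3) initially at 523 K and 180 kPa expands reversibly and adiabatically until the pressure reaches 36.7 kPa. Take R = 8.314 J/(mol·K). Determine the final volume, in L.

404 L

V₁ = nRT₁/P₁ = 4.92×8.314×523/180 = 119 L.
Adiabatic: T₂/T₁ = (P₂/P₁)^((γ−1)/γ) ⇒ T₂ = 523×(0.204)^0.231 = 362 K; V₂ = 404 L.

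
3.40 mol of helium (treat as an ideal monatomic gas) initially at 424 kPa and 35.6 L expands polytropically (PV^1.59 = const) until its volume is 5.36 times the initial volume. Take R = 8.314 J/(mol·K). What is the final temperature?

T₁ = P₁V₁/(nR) = 424×35.6/(3.40×8.314) = 534 K.
Polytropic n=1.59: T₂ = T₁(V₁/V₂)^(n−1) = 534×(0.187)^0.59 = 198 K; P₂ = P₁(V₁/V₂)^n = 29.4 kPa.

198 K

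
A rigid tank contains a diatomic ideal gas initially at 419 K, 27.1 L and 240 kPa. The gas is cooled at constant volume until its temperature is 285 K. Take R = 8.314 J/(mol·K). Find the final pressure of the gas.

163 kPa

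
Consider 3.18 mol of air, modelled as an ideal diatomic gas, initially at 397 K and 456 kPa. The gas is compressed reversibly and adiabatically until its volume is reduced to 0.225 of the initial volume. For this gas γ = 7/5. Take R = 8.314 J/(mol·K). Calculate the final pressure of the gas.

3680 kPa

V₁ = nRT₁/P₁ = 3.18×8.314×397/456 = 23.0 L.
Adiabatic: TV^(γ−1) = const ⇒ T₂ = 397×(4.44)^0.400 = 721 K; PV^γ = const ⇒ P₂ = 3680 kPa.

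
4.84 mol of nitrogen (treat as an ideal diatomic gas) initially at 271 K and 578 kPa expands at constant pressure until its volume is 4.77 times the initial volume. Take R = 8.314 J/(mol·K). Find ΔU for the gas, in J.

V₁ = nRT₁/P₁ = 4.84×8.314×271/578 = 18.9 L.
Isobaric: P stays 578 kPa; V/T = const ⇒ T₂ = 1290 K, V₂ = 90.0 L.
For an ideal gas ΔU = nCvΔT with Cv = (5/2)R = 20.8 J/(mol·K).
ΔU = 4.84×20.8×(1290−271) = 103000 J.

103000 J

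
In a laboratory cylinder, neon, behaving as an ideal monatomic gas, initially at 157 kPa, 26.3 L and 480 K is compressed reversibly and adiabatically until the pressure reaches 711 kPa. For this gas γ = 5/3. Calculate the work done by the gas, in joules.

-5140 J

n = P₁V₁/(RT₁) = 157×26.3/(8.314×480) = 1.03 mol.
Adiabatic: T₂/T₁ = (P₂/P₁)^((γ−1)/γ) ⇒ T₂ = 480×(4.53)^0.400 = 878 K; V₂ = 10.6 L.
ΔU = nCvΔT = 1.03×12.5×(878−480) = 5140 J.
Q = 0 for an adiabatic process, so W = −ΔU = -5140 J.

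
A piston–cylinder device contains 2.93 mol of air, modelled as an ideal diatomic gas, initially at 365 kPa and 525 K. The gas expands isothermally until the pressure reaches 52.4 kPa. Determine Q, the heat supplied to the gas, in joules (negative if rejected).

24800 J

V₁ = nRT₁/P₁ = 2.93×8.314×525/365 = 35.0 L.
Isothermal: T stays 525 K; PV = const ⇒ V₂ = 244 L, P₂ = 52.4 kPa.
ΔU = 0 (ideal gas, T constant).
W = nRT ln(V₂/V₁) = 2.93×8.314×525×ln(6.97) = 24800 J.
Q = ΔU + W = 24800 J.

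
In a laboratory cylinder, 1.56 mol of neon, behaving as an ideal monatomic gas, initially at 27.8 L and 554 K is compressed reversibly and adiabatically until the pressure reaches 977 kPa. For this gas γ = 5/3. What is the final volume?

12.5 L

P₁ = nRT₁/V₁ = 1.56×8.314×554/27.8 = 258 kPa.
Adiabatic: T₂/T₁ = (P₂/P₁)^((γ−1)/γ) ⇒ T₂ = 554×(3.78)^0.400 = 943 K; V₂ = 12.5 L.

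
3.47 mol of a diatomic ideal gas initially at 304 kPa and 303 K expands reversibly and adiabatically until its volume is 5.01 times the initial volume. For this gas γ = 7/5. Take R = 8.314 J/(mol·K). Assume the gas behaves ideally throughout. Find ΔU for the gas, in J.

-10400 J

V₁ = nRT₁/P₁ = 3.47×8.314×303/304 = 28.8 L.
Adiabatic: TV^(γ−1) = const ⇒ T₂ = 303×(0.200)^0.400 = 159 K; PV^γ = const ⇒ P₂ = 31.8 kPa.
For an ideal gas ΔU = nCvΔT with Cv = (5/2)R = 20.8 J/(mol·K).
ΔU = 3.47×20.8×(159−303) = -10400 J.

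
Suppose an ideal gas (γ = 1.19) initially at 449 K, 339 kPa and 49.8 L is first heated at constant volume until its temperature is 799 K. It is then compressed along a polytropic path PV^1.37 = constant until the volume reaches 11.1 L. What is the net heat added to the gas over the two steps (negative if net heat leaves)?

n = P₁V₁/(RT₁) = 339×49.8/(8.314×449) = 4.52 mol.
Step 1 — Isochoric: V stays 49.8 L; P/T = const ⇒ T₂ = 799 K, P₂ = 603 kPa.
W = 0 (no volume change).
ΔU = nCvΔT = 4.52×43.8×(799−449) = 69300 J.
Q = ΔU = 69300 J.
State after step 1: P = 603 kPa, V = 49.8 L, T = 799 K.
Step 2 — Polytropic n=1.37: T₂ = T₁(V₁/V₂)^(n−1) = 799×(4.49)^0.37 = 1390 K; P₂ = P₁(V₁/V₂)^n = 4720 kPa.
W = (P₁V₁−P₂V₂)/(n−1) = (603×49.8−4720×11.1)/0.37 = -60300 J.
ΔU = nCvΔT = 4.52×43.8×(1390−799) = 117000 J.
Q = ΔU + W = 57100 J.
Net over both steps: W = -60300 J, Q = 126000 J, ΔU = 187000 J.

126000 J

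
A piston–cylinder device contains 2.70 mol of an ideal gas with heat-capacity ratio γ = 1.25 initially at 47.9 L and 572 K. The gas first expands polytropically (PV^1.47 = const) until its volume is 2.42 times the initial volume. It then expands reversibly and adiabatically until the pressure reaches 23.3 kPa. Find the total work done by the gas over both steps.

P₁ = nRT₁/V₁ = 2.70×8.314×572/47.9 = 268 kPa.
Step 1 — Polytropic n=1.47: T₂ = T₁(V₁/V₂)^(n−1) = 572×(0.413)^0.47 = 378 K; P₂ = P₁(V₁/V₂)^n = 73.1 kPa.
W = (P₁V₁−P₂V₂)/(n−1) = (268×47.9−73.1×116)/0.47 = 9290 J.
ΔU = nCvΔT = 2.70×33.3×(378−572) = -17500 J.
Q = ΔU + W = -8170 J.
State after step 1: P = 73.1 kPa, V = 116 L, T = 378 K.
Step 2 — Adiabatic: T₂/T₁ = (P₂/P₁)^((γ−1)/γ) ⇒ T₂ = 378×(0.319)^0.200 = 300 K; V₂ = 289 L.
ΔU = nCvΔT = 2.70×33.3×(300−378) = -6930 J.
Q = 0 for an adiabatic process, so W = −ΔU = 6930 J.
Net over both steps: W = 16200 J, Q = -8170 J, ΔU = -24400 J.

16200 J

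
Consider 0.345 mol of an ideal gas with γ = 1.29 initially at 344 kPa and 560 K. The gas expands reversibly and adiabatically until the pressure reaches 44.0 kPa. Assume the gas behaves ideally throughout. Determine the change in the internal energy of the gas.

-2050 J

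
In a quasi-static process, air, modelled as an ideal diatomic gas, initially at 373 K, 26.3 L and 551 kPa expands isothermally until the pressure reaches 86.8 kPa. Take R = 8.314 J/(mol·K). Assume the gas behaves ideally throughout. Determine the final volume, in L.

167 L

Isothermal: T stays 373 K; PV = const ⇒ V₂ = 167 L, P₂ = 86.8 kPa.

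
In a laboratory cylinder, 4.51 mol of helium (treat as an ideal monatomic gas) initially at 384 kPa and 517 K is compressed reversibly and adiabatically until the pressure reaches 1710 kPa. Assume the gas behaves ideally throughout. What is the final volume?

V₁ = nRT₁/P₁ = 4.51×8.314×517/384 = 50.5 L.
Adiabatic: T₂/T₁ = (P₂/P₁)^((γ−1)/γ) ⇒ T₂ = 517×(4.45)^0.400 = 940 K; V₂ = 20.6 L.

20.6 L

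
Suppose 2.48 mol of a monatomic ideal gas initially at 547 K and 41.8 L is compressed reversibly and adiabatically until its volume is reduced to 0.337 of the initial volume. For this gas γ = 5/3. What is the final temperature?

1130 K

P₁ = nRT₁/V₁ = 2.48×8.314×547/41.8 = 270 kPa.
Adiabatic: TV^(γ−1) = const ⇒ T₂ = 547×(2.97)^0.667 = 1130 K; PV^γ = const ⇒ P₂ = 1650 kPa.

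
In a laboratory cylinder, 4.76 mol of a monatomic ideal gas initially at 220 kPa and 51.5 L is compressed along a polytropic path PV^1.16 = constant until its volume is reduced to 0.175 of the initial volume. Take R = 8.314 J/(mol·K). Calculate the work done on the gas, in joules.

22800 J

T₁ = P₁V₁/(nR) = 220×51.5/(4.76×8.314) = 286 K.
Polytropic n=1.16: T₂ = T₁(V₁/V₂)^(n−1) = 286×(5.71)^0.16 = 378 K; P₂ = P₁(V₁/V₂)^n = 1660 kPa.
W = (P₁V₁−P₂V₂)/(n−1) = (220×51.5−1660×9.01)/0.16 = -22800 J.
Work done on the gas = −W_by = 22800 J.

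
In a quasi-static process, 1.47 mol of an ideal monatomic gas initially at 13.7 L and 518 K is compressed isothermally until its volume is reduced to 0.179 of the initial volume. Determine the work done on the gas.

10900 J

P₁ = nRT₁/V₁ = 1.47×8.314×518/13.7 = 462 kPa.
Isothermal: T stays 518 K; PV = const ⇒ V₂ = 2.45 L, P₂ = 2580 kPa.
W = nRT ln(V₂/V₁) = 1.47×8.314×518×ln(0.179) = -10900 J.
Work done on the gas = −W_by = 10900 J.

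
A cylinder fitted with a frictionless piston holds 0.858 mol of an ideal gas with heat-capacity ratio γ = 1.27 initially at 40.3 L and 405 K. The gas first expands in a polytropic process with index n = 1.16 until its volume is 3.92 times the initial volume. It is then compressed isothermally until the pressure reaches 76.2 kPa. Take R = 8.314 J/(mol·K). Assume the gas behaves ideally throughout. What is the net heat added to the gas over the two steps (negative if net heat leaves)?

-2380 J

P₁ = nRT₁/V₁ = 0.858×8.314×405/40.3 = 71.7 kPa.
Step 1 — Polytropic n=1.16: T₂ = T₁(V₁/V₂)^(n−1) = 405×(0.255)^0.16 = 325 K; P₂ = P₁(V₁/V₂)^n = 14.7 kPa.
W = (P₁V₁−P₂V₂)/(n−1) = (71.7×40.3−14.7×158)/0.16 = 3550 J.
ΔU = nCvΔT = 0.858×30.8×(325−405) = -2100 J.
Q = ΔU + W = 1440 J.
State after step 1: P = 14.7 kPa, V = 158 L, T = 325 K.
Step 2 — Isothermal: T stays 325 K; PV = const ⇒ V₂ = 30.5 L, P₂ = 76.2 kPa.
ΔU = 0 (ideal gas, T constant).
W = nRT ln(V₂/V₁) = 0.858×8.314×325×ln(0.193) = -3820 J.
Q = ΔU + W = -3820 J.
Net over both steps: W = -276 J, Q = -2380 J, ΔU = -2100 J.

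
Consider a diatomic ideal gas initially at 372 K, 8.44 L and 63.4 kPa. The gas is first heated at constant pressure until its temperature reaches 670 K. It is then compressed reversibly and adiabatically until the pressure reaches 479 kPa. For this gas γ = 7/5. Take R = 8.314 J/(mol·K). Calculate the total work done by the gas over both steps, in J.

n = P₁V₁/(RT₁) = 63.4×8.44/(8.314×372) = 0.173 mol.
Step 1 — Isobaric: P stays 63.4 kPa; V/T = const ⇒ T₂ = 670 K, V₂ = 15.2 L.
W = PΔV = 63.4×(15.2−8.44) kPa·L = 429 J.
ΔU = nCvΔT = 0.173×20.8×(670−372) = 1070 J.
Q = ΔU + W = nCpΔT = 1500 J.
State after step 1: P = 63.4 kPa, V = 15.2 L, T = 670 K.
Step 2 — Adiabatic: T₂/T₁ = (P₂/P₁)^((γ−1)/γ) ⇒ T₂ = 670×(7.56)^0.286 = 1190 K; V₂ = 3.59 L.
ΔU = nCvΔT = 0.173×20.8×(1190−670) = 1880 J.
Q = 0 for an adiabatic process, so W = −ΔU = -1880 J.
Net over both steps: W = -1460 J, Q = 1500 J, ΔU = 2960 J.

-1460 J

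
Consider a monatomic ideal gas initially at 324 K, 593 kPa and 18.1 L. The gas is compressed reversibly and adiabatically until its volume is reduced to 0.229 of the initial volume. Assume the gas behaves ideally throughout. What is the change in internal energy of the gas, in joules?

26900 J

n = P₁V₁/(RT₁) = 593×18.1/(8.314×324) = 3.98 mol.
Adiabatic: TV^(γ−1) = const ⇒ T₂ = 324×(4.37)^0.667 = 866 K; PV^γ = const ⇒ P₂ = 6920 kPa.
For an ideal gas ΔU = nCvΔT with Cv = (3/2)R = 12.5 J/(mol·K).
ΔU = 3.98×12.5×(866−324) = 26900 J.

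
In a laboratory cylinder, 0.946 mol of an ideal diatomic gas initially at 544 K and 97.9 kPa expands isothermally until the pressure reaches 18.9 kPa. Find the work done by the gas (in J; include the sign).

7040 J

V₁ = nRT₁/P₁ = 0.946×8.314×544/97.9 = 43.7 L.
Isothermal: T stays 544 K; PV = const ⇒ V₂ = 226 L, P₂ = 18.9 kPa.
W = nRT ln(V₂/V₁) = 0.946×8.314×544×ln(5.18) = 7040 J.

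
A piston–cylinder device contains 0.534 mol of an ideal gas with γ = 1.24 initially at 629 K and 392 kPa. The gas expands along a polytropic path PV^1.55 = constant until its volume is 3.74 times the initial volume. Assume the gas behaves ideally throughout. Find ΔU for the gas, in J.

V₁ = nRT₁/P₁ = 0.534×8.314×629/392 = 7.12 L.
Polytropic n=1.55: T₂ = T₁(V₁/V₂)^(n−1) = 629×(0.267)^0.55 = 304 K; P₂ = P₁(V₁/V₂)^n = 50.7 kPa.
For an ideal gas ΔU = nCvΔT with Cv = R/(γ−1) = 34.6 J/(mol·K).
ΔU = 0.534×34.6×(304−629) = -6000 J.

-6000 J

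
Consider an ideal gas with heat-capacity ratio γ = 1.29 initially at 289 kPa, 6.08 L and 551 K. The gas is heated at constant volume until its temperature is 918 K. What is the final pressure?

Isochoric: V stays 6.08 L; P/T = const ⇒ T₂ = 918 K, P₂ = 481 kPa.

481 kPa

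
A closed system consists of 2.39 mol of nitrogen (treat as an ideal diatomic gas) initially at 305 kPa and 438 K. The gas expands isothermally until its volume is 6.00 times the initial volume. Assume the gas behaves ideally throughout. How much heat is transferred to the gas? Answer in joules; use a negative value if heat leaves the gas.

15600 J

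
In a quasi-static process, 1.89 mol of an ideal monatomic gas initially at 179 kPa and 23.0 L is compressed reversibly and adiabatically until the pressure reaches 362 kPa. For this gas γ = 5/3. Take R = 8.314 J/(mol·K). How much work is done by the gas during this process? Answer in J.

-2010 J

T₁ = P₁V₁/(nR) = 179×23.0/(1.89×8.314) = 262 K.
Adiabatic: T₂/T₁ = (P₂/P₁)^((γ−1)/γ) ⇒ T₂ = 262×(2.02)^0.400 = 347 K; V₂ = 15.1 L.
ΔU = nCvΔT = 1.89×12.5×(347−262) = 2010 J.
Q = 0 for an adiabatic process, so W = −ΔU = -2010 J.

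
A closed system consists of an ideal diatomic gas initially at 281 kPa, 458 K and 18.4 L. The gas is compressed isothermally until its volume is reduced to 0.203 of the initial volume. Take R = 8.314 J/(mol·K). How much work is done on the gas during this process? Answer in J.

8240 J

n = P₁V₁/(RT₁) = 281×18.4/(8.314×458) = 1.36 mol.
Isothermal: T stays 458 K; PV = const ⇒ V₂ = 3.74 L, P₂ = 1380 kPa.
W = nRT ln(V₂/V₁) = 1.36×8.314×458×ln(0.203) = -8240 J.
Work done on the gas = −W_by = 8240 J.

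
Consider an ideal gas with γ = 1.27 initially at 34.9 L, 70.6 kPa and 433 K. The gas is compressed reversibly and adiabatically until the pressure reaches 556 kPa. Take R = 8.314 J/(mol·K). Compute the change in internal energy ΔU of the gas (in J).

n = P₁V₁/(RT₁) = 70.6×34.9/(8.314×433) = 0.684 mol.
Adiabatic: T₂/T₁ = (P₂/P₁)^((γ−1)/γ) ⇒ T₂ = 433×(7.88)^0.213 = 671 K; V₂ = 6.87 L.
For an ideal gas ΔU = nCvΔT with Cv = R/(γ−1) = 30.8 J/(mol·K).
ΔU = 0.684×30.8×(671−433) = 5030 J.

5030 J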